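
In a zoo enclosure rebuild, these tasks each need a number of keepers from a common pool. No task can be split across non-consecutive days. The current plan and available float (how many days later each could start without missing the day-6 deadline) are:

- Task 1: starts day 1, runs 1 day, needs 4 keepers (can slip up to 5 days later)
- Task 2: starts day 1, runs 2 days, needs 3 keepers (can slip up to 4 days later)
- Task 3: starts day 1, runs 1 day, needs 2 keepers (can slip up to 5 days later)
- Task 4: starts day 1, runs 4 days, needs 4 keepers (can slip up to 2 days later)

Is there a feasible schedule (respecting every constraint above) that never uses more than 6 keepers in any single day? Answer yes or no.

The minimum achievable peak is 7; 6 < 7, so no feasible schedule stays within the cap.

no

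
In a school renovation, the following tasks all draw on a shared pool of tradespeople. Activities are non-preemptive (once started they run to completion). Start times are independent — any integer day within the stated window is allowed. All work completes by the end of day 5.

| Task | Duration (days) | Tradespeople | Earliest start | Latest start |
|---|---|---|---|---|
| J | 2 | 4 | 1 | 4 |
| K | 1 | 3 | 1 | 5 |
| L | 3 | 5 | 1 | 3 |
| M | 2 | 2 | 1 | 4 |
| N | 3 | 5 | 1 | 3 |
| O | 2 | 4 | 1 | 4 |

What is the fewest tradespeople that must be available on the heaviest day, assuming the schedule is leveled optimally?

Early-start (J@1, K@1, L@1, M@1, N@1, O@1) gives peak 23: d1:23  d2:20  d3:10  d4:0  d5:0.
Shift M→2, N→3, O→4.
Schedule J@1, K@1, L@1, M@2, N@3, O@4: d1:12  d2:11  d3:12  d4:9  d5:9 — peak 12.

12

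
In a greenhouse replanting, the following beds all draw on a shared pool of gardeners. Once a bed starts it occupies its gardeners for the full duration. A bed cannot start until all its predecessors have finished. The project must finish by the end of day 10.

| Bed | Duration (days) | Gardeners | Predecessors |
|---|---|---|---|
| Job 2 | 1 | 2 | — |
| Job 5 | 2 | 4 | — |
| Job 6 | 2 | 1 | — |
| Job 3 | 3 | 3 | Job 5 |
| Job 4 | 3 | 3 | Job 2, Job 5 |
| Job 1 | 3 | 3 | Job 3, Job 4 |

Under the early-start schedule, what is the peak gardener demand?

7

Early-start schedule: Job 2@1, Job 5@1, Job 6@1, Job 3@3, Job 4@3, Job 1@6.
Load per day: day 1: 7, day 2: 5, day 3: 6, day 4: 6, day 5: 6, day 6: 3, day 7: 3, day 8: 3, day 9: 0, day 10: 0.
Peak is 7.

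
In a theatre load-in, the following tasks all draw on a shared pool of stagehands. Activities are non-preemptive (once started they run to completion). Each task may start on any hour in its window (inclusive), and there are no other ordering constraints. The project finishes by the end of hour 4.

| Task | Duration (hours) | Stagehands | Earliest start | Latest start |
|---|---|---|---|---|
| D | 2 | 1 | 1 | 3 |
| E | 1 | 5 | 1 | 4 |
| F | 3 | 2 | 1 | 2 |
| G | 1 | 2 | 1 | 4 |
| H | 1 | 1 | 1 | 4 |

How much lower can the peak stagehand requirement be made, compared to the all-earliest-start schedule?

Early-start peak: h1:11  h2:3  h3:2  h4:0 ⇒ 11.
Leveled (D@1, E@4, F@1, G@1, H@2): h1:5  h2:4  h3:2  h4:5 ⇒ 5.
Reduction 11 − 5 = 6.

6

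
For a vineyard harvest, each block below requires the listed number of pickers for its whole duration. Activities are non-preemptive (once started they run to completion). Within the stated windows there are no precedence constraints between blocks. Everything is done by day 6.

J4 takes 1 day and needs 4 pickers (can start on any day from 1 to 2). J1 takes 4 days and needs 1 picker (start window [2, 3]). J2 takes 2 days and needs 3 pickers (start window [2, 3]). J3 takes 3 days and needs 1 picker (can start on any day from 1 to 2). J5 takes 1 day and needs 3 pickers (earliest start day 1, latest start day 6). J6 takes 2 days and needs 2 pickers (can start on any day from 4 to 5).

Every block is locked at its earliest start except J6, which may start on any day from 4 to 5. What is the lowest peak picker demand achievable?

8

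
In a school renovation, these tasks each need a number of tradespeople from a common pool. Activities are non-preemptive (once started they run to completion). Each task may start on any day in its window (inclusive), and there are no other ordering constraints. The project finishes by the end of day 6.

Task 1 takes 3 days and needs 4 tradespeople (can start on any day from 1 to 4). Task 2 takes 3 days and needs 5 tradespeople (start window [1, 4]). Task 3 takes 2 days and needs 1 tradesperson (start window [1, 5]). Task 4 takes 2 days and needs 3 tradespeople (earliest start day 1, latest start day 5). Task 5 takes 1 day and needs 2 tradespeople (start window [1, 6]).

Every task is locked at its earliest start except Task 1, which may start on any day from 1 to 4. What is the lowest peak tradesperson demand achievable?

11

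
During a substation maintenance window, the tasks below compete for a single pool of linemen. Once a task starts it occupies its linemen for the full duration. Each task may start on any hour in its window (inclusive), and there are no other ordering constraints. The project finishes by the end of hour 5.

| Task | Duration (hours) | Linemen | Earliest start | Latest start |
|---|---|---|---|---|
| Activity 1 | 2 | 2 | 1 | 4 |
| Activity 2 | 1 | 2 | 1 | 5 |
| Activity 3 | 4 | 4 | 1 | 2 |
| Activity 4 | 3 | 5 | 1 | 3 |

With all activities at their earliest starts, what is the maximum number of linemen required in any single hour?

Early-start schedule: Activity 1@1, Activity 2@1, Activity 3@1, Activity 4@1.
Load per hour: hour 1: 13, hour 2: 11, hour 3: 9, hour 4: 4, hour 5: 0.
Peak is 13.

13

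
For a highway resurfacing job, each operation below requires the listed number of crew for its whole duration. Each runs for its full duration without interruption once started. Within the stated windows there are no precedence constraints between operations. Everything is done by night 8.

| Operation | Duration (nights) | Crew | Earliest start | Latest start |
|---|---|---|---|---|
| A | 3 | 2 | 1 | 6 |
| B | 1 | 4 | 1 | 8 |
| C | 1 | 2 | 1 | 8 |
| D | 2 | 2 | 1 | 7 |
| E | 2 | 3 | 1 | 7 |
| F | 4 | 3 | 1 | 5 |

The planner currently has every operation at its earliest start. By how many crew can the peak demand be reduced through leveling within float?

11

Early-start peak: n1:16  n2:10  n3:5  n4:3  n5:0  n6:0  n7:0  n8:0 ⇒ 16.
Leveled (A@1, B@4, C@1, D@5, E@2, F@5): n1:4  n2:5  n3:5  n4:4  n5:5  n6:5  n7:3  n8:3 ⇒ 5.
Reduction 16 − 5 = 11.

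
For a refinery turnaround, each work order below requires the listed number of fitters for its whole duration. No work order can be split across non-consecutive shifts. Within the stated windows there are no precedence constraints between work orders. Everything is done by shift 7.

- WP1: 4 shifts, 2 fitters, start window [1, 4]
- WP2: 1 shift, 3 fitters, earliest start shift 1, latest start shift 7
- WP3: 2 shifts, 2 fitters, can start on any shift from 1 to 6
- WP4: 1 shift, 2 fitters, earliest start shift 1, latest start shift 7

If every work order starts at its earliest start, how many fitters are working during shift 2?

4

At early start, shift 2 has: WP1, WP3.
Demand: 2 + 2 = 4.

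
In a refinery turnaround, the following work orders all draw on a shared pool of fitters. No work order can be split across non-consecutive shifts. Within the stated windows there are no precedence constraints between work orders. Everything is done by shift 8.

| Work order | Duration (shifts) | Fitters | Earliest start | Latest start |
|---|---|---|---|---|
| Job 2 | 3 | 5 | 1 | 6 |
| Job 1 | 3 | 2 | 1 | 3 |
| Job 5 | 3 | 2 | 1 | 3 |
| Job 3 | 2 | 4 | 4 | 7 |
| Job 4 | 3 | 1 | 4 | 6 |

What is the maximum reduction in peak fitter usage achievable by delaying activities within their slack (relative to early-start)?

Early-start peak: s1:9  s2:9  s3:9  s4:5  s5:5  s6:1  s7:0  s8:0 ⇒ 9.
Leveled (Job 2@4, Job 1@1, Job 5@1, Job 3@7, Job 4@4): s1:4  s2:4  s3:4  s4:6  s5:6  s6:6  s7:4  s8:4 ⇒ 6.
Reduction 9 − 6 = 3.

3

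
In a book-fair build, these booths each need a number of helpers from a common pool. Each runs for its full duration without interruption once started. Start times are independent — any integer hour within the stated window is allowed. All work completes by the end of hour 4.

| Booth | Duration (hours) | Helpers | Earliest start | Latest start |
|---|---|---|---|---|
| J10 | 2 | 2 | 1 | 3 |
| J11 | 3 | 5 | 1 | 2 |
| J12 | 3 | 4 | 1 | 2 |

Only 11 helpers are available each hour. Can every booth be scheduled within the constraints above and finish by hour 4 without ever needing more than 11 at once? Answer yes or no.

yes

Schedule J10@1, J11@1, J12@1: h1:11  h2:11  h3:9  h4:0 — peak 11 ≤ 11.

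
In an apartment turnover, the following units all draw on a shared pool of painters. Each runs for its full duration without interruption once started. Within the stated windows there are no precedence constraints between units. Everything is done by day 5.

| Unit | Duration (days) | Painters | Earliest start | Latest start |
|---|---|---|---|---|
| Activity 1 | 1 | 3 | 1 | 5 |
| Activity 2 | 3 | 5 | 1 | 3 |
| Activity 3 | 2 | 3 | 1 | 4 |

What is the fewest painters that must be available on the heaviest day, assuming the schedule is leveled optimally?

6

Early-start (Activity 1@1, Activity 2@1, Activity 3@1) gives peak 11: d1:11  d2:8  d3:5  d4:0  d5:0.
Shift Activity 2→3.
Schedule Activity 1@1, Activity 2@3, Activity 3@1: d1:6  d2:3  d3:5  d4:5  d5:5 — peak 6.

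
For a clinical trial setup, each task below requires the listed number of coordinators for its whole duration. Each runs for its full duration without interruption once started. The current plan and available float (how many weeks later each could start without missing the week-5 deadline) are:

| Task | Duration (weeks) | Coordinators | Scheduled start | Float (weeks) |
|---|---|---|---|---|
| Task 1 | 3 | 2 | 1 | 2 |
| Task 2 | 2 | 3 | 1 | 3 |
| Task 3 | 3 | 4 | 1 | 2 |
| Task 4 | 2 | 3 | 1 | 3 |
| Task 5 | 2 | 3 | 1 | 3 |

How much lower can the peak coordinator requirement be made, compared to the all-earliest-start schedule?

7

Early-start peak: w1:15  w2:15  w3:6  w4:0  w5:0 ⇒ 15.
Leveled (Task 1@1, Task 2@1, Task 3@3, Task 4@1, Task 5@4): w1:8  w2:8  w3:6  w4:7  w5:7 ⇒ 8.
Reduction 15 − 8 = 7.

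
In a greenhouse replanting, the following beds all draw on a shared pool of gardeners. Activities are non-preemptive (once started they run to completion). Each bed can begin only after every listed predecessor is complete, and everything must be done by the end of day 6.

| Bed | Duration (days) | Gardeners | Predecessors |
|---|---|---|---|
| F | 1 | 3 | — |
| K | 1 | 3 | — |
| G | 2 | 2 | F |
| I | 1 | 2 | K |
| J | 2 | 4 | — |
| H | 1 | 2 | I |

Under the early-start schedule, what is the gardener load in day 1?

10

At early start, day 1 has: F, K, J.
Demand: 3 + 3 + 4 = 10.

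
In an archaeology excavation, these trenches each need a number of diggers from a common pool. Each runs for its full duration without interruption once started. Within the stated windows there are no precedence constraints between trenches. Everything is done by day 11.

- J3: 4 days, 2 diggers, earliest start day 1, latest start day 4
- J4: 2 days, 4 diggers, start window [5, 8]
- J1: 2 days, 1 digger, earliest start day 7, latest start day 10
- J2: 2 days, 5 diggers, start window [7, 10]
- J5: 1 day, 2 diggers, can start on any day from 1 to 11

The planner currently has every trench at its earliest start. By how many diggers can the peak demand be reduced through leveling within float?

1

Early-start peak: d1:4  d2:2  d3:2  d4:2  d5:4  d6:4  d7:6  d8:6  d9:0  d10:0  d11:0 ⇒ 6.
Leveled (J3@1, J4@5, J1@7, J2@9, J5@1): d1:4  d2:2  d3:2  d4:2  d5:4  d6:4  d7:1  d8:1  d9:5  d10:5  d11:0 ⇒ 5.
Reduction 6 − 5 = 1.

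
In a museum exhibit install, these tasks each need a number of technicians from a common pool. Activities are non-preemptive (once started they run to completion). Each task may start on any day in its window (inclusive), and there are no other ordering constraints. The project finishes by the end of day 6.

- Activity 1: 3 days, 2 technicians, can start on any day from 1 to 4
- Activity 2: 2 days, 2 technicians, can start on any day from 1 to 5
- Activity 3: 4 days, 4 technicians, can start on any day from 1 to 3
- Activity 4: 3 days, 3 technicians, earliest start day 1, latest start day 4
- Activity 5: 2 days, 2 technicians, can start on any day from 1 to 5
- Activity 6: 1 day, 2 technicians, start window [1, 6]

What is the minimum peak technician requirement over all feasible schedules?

8

Early-start (Activity 1@1, Activity 2@1, Activity 3@1, Activity 4@1, Activity 5@1, Activity 6@1) gives peak 15: d1:15  d2:13  d3:9  d4:4  d5:0  d6:0.
Shift Activity 4→4, Activity 5→5, Activity 6→3.
Schedule Activity 1@1, Activity 2@1, Activity 3@1, Activity 4@4, Activity 5@5, Activity 6@3: d1:8  d2:8  d3:8  d4:7  d5:5  d6:5 — peak 8.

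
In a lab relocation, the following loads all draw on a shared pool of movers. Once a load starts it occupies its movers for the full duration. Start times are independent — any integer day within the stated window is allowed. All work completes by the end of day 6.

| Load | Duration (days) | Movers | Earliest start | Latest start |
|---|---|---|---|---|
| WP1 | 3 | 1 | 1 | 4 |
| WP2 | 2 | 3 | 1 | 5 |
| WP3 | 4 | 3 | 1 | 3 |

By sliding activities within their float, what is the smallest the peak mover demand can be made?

4

Early-start (WP1@1, WP2@1, WP3@1) gives peak 7: d1:7  d2:7  d3:4  d4:3  d5:0  d6:0.
Shift WP3→3.
Schedule WP1@1, WP2@1, WP3@3: d1:4  d2:4  d3:4  d4:3  d5:3  d6:3 — peak 4.
Total mover-days = 21 over 6 days ⇒ peak ≥ ⌈21/6⌉ = 4, so 4 is optimal.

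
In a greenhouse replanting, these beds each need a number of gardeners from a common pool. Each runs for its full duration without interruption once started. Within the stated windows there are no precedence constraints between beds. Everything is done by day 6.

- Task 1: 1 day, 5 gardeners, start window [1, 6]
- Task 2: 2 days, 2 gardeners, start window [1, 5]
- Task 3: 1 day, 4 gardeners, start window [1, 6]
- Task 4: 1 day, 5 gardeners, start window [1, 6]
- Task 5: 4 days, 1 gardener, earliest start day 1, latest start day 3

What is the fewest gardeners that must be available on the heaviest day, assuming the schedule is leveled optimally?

5

Early-start (Task 1@1, Task 2@1, Task 3@1, Task 4@1, Task 5@1) gives peak 17: d1:17  d2:3  d3:1  d4:1  d5:0  d6:0.
Shift Task 2→2, Task 3→4, Task 4→6, Task 5→2.
Schedule Task 1@1, Task 2@2, Task 3@4, Task 4@6, Task 5@2: d1:5  d2:3  d3:3  d4:5  d5:1  d6:5 — peak 5.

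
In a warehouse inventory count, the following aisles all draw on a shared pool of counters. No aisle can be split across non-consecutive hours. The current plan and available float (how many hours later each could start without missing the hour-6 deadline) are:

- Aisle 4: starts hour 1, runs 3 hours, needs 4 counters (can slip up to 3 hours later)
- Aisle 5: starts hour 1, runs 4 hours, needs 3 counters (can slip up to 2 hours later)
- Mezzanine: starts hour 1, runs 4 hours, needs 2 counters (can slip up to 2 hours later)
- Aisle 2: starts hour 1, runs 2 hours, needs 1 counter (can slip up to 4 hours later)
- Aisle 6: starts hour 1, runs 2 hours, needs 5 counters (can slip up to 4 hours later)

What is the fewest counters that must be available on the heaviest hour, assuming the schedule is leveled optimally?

Early-start (Aisle 4@1, Aisle 5@1, Mezzanine@1, Aisle 2@1, Aisle 6@1) gives peak 15: h1:15  h2:15  h3:9  h4:5  h5:0  h6:0.
Shift Aisle 2→4, Aisle 6→5.
Schedule Aisle 4@1, Aisle 5@1, Mezzanine@1, Aisle 2@4, Aisle 6@5: h1:9  h2:9  h3:9  h4:6  h5:6  h6:5 — peak 9.

9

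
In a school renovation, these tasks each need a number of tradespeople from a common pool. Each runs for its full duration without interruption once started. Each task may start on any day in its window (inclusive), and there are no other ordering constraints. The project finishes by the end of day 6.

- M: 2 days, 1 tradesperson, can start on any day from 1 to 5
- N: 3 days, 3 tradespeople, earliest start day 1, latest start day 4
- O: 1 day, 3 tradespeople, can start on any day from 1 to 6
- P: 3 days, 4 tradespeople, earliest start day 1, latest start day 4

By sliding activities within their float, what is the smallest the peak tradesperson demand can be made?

6

Early-start (M@1, N@1, O@1, P@1) gives peak 11: d1:11  d2:8  d3:7  d4:0  d5:0  d6:0.
Shift O→3, P→4.
Schedule M@1, N@1, O@3, P@4: d1:4  d2:4  d3:6  d4:4  d5:4  d6:4 — peak 6.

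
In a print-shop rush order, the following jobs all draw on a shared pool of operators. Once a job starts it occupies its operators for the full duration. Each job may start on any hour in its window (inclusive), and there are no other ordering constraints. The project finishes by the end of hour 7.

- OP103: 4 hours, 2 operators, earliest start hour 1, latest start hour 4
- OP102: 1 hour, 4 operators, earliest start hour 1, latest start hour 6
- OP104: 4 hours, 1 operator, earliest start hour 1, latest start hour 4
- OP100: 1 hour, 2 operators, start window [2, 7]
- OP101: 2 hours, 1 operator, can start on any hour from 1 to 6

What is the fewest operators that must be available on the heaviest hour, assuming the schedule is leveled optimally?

4

Early-start (OP103@1, OP102@1, OP104@1, OP100@2, OP101@1) gives peak 8: h1:8  h2:6  h3:3  h4:3  h5:0  h6:0  h7:0.
Shift OP102→5, OP100→6.
Schedule OP103@1, OP102@5, OP104@1, OP100@6, OP101@1: h1:4  h2:4  h3:3  h4:3  h5:4  h6:2  h7:0 — peak 4.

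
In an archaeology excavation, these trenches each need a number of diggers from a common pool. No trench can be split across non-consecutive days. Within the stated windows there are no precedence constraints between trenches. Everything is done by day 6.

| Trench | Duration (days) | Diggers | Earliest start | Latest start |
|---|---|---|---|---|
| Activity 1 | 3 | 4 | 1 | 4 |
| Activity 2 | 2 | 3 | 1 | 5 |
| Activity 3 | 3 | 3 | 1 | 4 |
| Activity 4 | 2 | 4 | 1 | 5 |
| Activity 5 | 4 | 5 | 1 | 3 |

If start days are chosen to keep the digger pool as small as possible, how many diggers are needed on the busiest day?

10

Early-start (Activity 1@1, Activity 2@1, Activity 3@1, Activity 4@1, Activity 5@1) gives peak 19: d1:19  d2:19  d3:12  d4:5  d5:0  d6:0.
Shift Activity 2→5, Activity 3→4, Activity 4→5.
Schedule Activity 1@1, Activity 2@5, Activity 3@4, Activity 4@5, Activity 5@1: d1:9  d2:9  d3:9  d4:8  d5:10  d6:10 — peak 10.
Total digger-days = 55 over 6 days ⇒ peak ≥ ⌈55/6⌉ = 10, so 10 is optimal.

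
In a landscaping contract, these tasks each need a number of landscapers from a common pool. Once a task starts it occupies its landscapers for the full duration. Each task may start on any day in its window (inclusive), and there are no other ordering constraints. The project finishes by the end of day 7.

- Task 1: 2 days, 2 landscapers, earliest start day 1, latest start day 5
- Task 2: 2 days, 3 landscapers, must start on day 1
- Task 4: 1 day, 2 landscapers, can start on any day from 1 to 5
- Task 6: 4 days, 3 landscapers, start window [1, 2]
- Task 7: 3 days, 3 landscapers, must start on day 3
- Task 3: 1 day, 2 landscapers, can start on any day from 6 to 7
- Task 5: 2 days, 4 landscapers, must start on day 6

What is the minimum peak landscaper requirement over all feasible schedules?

7

Early-start (Task 1@1, Task 2@1, Task 4@1, Task 6@1, Task 7@3, Task 3@6, Task 5@6) gives peak 10: d1:10  d2:8  d3:6  d4:6  d5:3  d6:6  d7:4.
Shift Task 1→5, Task 4→5, Task 3→7.
Schedule Task 1@5, Task 2@1, Task 4@5, Task 6@1, Task 7@3, Task 3@7, Task 5@6: d1:6  d2:6  d3:6  d4:6  d5:7  d6:6  d7:6 — peak 7.
Total landscaper-days = 43 over 7 days ⇒ peak ≥ ⌈43/7⌉ = 7, so 7 is optimal.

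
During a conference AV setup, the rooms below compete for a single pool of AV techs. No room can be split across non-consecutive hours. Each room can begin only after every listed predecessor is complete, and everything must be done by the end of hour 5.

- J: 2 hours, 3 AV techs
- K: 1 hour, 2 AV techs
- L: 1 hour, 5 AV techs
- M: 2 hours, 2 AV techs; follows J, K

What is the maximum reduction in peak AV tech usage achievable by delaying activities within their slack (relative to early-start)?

5

Early-start peak: h1:10  h2:3  h3:2  h4:2  h5:0 ⇒ 10.
Leveled (J@1, K@1, L@3, M@4): h1:5  h2:3  h3:5  h4:2  h5:2 ⇒ 5.
Reduction 10 − 5 = 5.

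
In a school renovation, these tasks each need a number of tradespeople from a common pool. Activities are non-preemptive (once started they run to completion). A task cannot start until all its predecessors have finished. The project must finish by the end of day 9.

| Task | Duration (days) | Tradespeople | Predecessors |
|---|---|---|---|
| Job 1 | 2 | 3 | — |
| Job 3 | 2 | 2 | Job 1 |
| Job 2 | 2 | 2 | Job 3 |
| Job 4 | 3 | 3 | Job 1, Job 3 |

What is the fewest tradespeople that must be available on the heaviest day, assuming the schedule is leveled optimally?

3

Early-start (Job 1@1, Job 3@3, Job 2@5, Job 4@5) gives peak 5: d1:3  d2:3  d3:2  d4:2  d5:5  d6:5  d7:3  d8:0  d9:0.
Shift Job 4→7.
Schedule Job 1@1, Job 3@3, Job 2@5, Job 4@7: d1:3  d2:3  d3:2  d4:2  d5:2  d6:2  d7:3  d8:3  d9:3 — peak 3.
Total tradesperson-days = 23 over 9 days ⇒ peak ≥ ⌈23/9⌉ = 3, so 3 is optimal.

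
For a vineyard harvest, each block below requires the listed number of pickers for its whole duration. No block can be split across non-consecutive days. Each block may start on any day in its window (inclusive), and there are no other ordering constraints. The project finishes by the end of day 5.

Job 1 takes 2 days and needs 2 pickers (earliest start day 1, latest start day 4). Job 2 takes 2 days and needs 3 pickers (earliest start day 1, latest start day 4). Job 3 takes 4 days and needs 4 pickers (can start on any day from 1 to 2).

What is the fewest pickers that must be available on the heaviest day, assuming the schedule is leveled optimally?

Early-start (Job 1@1, Job 2@1, Job 3@1) gives peak 9: d1:9  d2:9  d3:4  d4:4  d5:0.
Shift Job 2→3.
Schedule Job 1@1, Job 2@3, Job 3@1: d1:6  d2:6  d3:7  d4:7  d5:0 — peak 7.

7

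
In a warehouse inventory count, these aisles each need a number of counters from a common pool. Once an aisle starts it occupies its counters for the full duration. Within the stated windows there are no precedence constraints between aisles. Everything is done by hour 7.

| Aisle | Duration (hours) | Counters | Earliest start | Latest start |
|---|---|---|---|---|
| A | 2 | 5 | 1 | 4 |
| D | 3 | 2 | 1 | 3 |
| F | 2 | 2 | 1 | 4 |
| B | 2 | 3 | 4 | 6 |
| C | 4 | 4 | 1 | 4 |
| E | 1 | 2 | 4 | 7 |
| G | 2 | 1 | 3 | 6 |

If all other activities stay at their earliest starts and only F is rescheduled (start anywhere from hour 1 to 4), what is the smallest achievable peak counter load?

F@1: h1:13  h2:13  h3:7  h4:10  h5:3  h6:0  h7:0 → peak 13
F@2: h1:11  h2:13  h3:9  h4:10  h5:3  h6:0  h7:0 → peak 13
F@3: h1:11  h2:11  h3:9  h4:12  h5:3  h6:0  h7:0 → peak 12
F@4: h1:11  h2:11  h3:7  h4:12  h5:5  h6:0  h7:0 → peak 12
Best is F@3, peak 12.

12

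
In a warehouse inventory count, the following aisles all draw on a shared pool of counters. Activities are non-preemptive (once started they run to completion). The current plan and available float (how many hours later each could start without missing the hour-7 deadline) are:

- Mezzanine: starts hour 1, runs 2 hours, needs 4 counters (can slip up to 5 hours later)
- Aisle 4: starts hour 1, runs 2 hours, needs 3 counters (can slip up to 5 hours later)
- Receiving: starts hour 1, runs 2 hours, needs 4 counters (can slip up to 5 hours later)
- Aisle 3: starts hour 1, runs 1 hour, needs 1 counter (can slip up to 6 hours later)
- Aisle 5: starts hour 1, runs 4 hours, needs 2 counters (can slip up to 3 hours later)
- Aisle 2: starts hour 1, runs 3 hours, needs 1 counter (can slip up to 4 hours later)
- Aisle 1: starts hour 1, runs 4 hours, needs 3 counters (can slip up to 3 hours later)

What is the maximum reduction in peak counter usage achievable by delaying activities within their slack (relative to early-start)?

10

Early-start peak: h1:18  h2:17  h3:6  h4:5  h5:0  h6:0  h7:0 ⇒ 18.
Leveled (Mezzanine@1, Aisle 4@3, Receiving@1, Aisle 3@3, Aisle 5@3, Aisle 2@5, Aisle 1@4): h1:8  h2:8  h3:6  h4:8  h5:6  h6:6  h7:4 ⇒ 8.
Reduction 18 − 8 = 10.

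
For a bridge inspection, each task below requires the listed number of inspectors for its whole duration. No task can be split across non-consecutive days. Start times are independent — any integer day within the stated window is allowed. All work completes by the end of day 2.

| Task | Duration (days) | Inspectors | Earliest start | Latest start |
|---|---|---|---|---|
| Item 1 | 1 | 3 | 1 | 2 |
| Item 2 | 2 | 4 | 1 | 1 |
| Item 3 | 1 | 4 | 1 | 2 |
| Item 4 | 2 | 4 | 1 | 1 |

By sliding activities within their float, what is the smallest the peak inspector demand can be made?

12

Early-start (Item 1@1, Item 2@1, Item 3@1, Item 4@1) gives peak 15: d1:15  d2:8.
Shift Item 3→2.
Schedule Item 1@1, Item 2@1, Item 3@2, Item 4@1: d1:11  d2:12 — peak 12.
Total inspector-days = 23 over 2 days ⇒ peak ≥ ⌈23/2⌉ = 12, so 12 is optimal.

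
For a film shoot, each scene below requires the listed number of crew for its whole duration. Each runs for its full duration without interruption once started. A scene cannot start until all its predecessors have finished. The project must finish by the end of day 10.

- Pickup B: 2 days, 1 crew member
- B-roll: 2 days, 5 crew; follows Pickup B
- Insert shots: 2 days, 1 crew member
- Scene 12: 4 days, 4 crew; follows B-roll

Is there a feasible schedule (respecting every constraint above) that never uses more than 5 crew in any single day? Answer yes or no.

yes

Schedule Pickup B@1, B-roll@3, Insert shots@1, Scene 12@5: d1:2  d2:2  d3:5  d4:5  d5:4  d6:4  d7:4  d8:4  d9:0  d10:0 — peak 5 ≤ 5.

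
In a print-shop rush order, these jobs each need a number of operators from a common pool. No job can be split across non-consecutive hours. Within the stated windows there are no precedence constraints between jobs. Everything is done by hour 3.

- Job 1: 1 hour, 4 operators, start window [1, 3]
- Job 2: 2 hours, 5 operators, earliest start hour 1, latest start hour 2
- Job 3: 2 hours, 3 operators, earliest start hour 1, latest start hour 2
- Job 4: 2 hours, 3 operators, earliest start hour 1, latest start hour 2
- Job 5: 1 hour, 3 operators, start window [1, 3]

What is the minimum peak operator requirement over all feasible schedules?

Early-start (Job 1@1, Job 2@1, Job 3@1, Job 4@1, Job 5@1) gives peak 18: h1:18  h2:11  h3:0.
Shift Job 3→2, Job 4→2, Job 5→3.
Schedule Job 1@1, Job 2@1, Job 3@2, Job 4@2, Job 5@3: h1:9  h2:11  h3:9 — peak 11.

11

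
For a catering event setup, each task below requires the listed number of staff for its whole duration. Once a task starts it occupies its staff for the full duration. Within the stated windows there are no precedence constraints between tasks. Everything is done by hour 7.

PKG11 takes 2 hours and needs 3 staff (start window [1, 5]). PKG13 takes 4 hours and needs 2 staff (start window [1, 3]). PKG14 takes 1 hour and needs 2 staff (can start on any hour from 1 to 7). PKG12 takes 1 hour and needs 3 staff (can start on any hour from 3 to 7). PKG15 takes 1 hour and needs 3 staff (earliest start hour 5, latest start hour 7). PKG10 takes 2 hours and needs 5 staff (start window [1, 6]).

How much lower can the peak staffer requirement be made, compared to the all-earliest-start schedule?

7

Early-start peak: h1:12  h2:10  h3:5  h4:2  h5:3  h6:0  h7:0 ⇒ 12.
Leveled (PKG11@1, PKG13@1, PKG14@3, PKG12@4, PKG15@5, PKG10@6): h1:5  h2:5  h3:4  h4:5  h5:3  h6:5  h7:5 ⇒ 5.
Reduction 12 − 5 = 7.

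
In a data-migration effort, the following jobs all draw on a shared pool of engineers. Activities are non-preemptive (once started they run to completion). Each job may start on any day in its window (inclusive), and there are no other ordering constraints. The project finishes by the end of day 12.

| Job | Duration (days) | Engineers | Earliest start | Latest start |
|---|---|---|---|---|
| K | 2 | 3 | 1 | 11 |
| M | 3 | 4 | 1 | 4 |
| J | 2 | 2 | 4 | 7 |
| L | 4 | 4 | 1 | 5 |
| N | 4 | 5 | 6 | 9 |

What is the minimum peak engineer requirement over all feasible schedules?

Early-start (K@1, M@1, J@4, L@1, N@6) gives peak 11: d1:11  d2:11  d3:8  d4:6  d5:2  d6:5  d7:5  d8:5  d9:5  d10:0  d11:0  d12:0.
Shift L→4, N→8.
Schedule K@1, M@1, J@4, L@4, N@8: d1:7  d2:7  d3:4  d4:6  d5:6  d6:4  d7:4  d8:5  d9:5  d10:5  d11:5  d12:0 — peak 7.

7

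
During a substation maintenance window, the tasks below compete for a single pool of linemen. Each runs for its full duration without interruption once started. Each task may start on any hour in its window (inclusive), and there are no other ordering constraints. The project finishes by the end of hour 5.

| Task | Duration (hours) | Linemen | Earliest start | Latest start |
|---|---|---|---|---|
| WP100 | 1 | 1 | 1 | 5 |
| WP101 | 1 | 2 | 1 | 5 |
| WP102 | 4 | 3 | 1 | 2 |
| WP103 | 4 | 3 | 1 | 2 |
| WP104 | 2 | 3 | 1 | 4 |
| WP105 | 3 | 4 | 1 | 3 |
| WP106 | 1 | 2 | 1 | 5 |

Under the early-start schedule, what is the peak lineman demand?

Early-start schedule: WP100@1, WP101@1, WP102@1, WP103@1, WP104@1, WP105@1, WP106@1.
Load per hour: hour 1: 18, hour 2: 13, hour 3: 10, hour 4: 6, hour 5: 0.
Peak is 18.

18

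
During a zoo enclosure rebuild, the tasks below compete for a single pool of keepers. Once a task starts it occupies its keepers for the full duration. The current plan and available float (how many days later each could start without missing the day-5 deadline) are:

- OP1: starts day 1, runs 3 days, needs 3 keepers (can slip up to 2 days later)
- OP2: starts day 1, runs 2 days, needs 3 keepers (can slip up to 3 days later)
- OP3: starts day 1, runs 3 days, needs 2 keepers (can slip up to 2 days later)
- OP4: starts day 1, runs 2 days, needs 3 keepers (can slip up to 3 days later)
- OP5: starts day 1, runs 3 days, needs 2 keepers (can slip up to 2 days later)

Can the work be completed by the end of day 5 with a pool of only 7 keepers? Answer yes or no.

Schedule OP1@1, OP2@1, OP3@3, OP4@4, OP5@3: d1:6  d2:6  d3:7  d4:7  d5:7 — peak 7 ≤ 7.

yes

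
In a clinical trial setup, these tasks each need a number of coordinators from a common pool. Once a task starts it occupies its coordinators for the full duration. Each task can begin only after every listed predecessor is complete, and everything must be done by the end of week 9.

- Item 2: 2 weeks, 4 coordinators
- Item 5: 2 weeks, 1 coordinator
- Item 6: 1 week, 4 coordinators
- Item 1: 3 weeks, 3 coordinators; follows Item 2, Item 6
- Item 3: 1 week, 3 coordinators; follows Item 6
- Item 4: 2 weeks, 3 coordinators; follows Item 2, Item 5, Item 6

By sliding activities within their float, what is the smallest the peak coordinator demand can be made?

Early-start (Item 2@1, Item 5@1, Item 6@1, Item 1@3, Item 3@2, Item 4@3) gives peak 9: w1:9  w2:8  w3:6  w4:6  w5:3  w6:0  w7:0  w8:0  w9:0.
Shift Item 5→4, Item 6→3, Item 1→4, Item 3→7, Item 4→8.
Schedule Item 2@1, Item 5@4, Item 6@3, Item 1@4, Item 3@7, Item 4@8: w1:4  w2:4  w3:4  w4:4  w5:4  w6:3  w7:3  w8:3  w9:3 — peak 4.
Total coordinator-weeks = 32 over 9 weeks ⇒ peak ≥ ⌈32/9⌉ = 4, so 4 is optimal.

4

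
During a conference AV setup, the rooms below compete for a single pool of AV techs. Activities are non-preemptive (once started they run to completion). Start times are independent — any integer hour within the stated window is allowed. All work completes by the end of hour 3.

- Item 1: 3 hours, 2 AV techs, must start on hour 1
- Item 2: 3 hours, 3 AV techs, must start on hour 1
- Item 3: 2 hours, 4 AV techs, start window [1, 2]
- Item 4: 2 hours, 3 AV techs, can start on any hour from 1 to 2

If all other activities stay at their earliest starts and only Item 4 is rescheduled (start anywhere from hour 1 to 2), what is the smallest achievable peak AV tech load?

Item 4@1: h1:12  h2:12  h3:5 → peak 12
Item 4@2: h1:9  h2:12  h3:8 → peak 12
Best is Item 4@1, peak 12.

12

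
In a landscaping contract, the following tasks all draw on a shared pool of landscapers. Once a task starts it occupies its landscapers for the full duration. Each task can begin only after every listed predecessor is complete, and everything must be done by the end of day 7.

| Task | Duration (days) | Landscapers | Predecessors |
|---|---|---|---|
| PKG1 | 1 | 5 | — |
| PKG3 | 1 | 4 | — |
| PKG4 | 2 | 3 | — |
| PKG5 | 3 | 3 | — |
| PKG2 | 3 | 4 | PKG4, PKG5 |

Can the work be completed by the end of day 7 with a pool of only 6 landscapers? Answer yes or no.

no

The minimum achievable peak is 7; 6 < 7, so no feasible schedule stays within the cap.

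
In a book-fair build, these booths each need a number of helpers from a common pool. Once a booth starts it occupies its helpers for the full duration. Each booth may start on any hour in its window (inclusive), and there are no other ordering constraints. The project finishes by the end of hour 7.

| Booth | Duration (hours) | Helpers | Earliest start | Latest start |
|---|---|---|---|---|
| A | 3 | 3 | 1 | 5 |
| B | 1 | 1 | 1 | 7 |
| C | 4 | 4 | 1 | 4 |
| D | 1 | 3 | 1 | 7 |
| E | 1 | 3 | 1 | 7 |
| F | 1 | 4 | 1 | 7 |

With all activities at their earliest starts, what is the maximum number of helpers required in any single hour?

18

Early-start schedule: A@1, B@1, C@1, D@1, E@1, F@1.
Load per hour: hour 1: 18, hour 2: 7, hour 3: 7, hour 4: 4, hour 5: 0, hour 6: 0, hour 7: 0.
Peak is 18.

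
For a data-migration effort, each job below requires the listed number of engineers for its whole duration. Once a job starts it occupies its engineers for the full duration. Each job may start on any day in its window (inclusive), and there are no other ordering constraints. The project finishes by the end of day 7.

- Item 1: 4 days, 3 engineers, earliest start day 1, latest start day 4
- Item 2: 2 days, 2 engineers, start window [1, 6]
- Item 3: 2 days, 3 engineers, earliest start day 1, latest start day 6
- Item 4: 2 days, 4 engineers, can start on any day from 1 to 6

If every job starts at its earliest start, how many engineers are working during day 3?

At early start, day 3 has: Item 1.
Demand: 3 = 3.

3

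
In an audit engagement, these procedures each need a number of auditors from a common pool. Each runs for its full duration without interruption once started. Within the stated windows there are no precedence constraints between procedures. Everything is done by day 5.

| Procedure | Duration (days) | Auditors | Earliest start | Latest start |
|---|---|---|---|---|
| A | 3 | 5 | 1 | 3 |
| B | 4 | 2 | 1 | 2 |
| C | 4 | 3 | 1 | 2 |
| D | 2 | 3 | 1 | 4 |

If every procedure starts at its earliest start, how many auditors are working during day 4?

At early start, day 4 has: B, C.
Demand: 2 + 3 = 5.

5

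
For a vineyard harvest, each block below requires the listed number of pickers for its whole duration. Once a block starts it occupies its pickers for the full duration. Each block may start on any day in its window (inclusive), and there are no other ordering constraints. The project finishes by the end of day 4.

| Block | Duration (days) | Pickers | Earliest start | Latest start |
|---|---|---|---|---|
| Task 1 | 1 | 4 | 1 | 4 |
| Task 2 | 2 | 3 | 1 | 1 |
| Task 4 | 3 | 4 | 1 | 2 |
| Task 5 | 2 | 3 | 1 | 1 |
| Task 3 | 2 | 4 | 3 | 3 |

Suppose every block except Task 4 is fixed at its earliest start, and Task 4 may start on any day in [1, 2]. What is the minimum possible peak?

Task 4@1: d1:14  d2:10  d3:8  d4:4 → peak 14
Task 4@2: d1:10  d2:10  d3:8  d4:8 → peak 10
Best is Task 4@2, peak 10.

10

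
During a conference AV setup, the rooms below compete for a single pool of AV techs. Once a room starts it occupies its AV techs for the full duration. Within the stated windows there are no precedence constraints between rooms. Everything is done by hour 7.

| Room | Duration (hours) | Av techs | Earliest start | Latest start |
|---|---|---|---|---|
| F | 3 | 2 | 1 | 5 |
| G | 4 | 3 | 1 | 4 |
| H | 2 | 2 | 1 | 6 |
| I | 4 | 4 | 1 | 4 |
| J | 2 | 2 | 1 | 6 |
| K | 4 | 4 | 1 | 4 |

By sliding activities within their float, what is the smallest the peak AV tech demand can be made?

11

Early-start (F@1, G@1, H@1, I@1, J@1, K@1) gives peak 17: h1:17  h2:17  h3:13  h4:11  h5:0  h6:0  h7:0.
Shift J→5, K→4.
Schedule F@1, G@1, H@1, I@1, J@5, K@4: h1:11  h2:11  h3:9  h4:11  h5:6  h6:6  h7:4 — peak 11.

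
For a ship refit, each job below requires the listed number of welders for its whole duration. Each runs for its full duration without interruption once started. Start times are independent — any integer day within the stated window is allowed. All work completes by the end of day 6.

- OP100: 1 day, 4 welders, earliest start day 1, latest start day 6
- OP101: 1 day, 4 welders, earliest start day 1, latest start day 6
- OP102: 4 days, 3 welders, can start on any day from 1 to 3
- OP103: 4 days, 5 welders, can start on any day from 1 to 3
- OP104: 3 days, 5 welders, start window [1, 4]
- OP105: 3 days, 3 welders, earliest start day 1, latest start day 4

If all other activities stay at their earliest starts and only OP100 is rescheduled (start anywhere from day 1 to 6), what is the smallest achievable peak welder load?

20

OP100@1: d1:24  d2:16  d3:16  d4:8  d5:0  d6:0 → peak 24
OP100@2: d1:20  d2:20  d3:16  d4:8  d5:0  d6:0 → peak 20
OP100@3: d1:20  d2:16  d3:20  d4:8  d5:0  d6:0 → peak 20
OP100@4: d1:20  d2:16  d3:16  d4:12  d5:0  d6:0 → peak 20
OP100@5: d1:20  d2:16  d3:16  d4:8  d5:4  d6:0 → peak 20
OP100@6: d1:20  d2:16  d3:16  d4:8  d5:0  d6:4 → peak 20
Best is OP100@2, peak 20.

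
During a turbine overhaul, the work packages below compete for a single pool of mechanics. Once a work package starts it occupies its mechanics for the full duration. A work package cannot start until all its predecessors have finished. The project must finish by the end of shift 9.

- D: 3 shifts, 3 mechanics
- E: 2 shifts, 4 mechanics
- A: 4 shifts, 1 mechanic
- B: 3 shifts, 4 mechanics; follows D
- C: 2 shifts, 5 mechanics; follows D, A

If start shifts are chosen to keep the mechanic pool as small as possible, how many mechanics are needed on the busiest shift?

Early-start (D@1, E@1, A@1, B@4, C@5) gives peak 9: s1:8  s2:8  s3:4  s4:5  s5:9  s6:9  s7:0  s8:0  s9:0.
Shift A→3, C→7.
Schedule D@1, E@1, A@3, B@4, C@7: s1:7  s2:7  s3:4  s4:5  s5:5  s6:5  s7:5  s8:5  s9:0 — peak 7.

7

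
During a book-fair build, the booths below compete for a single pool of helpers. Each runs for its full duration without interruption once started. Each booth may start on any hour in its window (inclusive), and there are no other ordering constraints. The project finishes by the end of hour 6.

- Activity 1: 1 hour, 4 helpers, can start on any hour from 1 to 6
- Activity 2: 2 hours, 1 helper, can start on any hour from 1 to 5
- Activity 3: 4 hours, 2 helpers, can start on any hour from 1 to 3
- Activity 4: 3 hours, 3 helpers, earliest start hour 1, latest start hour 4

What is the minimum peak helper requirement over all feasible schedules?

Early-start (Activity 1@1, Activity 2@1, Activity 3@1, Activity 4@1) gives peak 10: h1:10  h2:6  h3:5  h4:2  h5:0  h6:0.
Shift Activity 3→2, Activity 4→3.
Schedule Activity 1@1, Activity 2@1, Activity 3@2, Activity 4@3: h1:5  h2:3  h3:5  h4:5  h5:5  h6:0 — peak 5.

5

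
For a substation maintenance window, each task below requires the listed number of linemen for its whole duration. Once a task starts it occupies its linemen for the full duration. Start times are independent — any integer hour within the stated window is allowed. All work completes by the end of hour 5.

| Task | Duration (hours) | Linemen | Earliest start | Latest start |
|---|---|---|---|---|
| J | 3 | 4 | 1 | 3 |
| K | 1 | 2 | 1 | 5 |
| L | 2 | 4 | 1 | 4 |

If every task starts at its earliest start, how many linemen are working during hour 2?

At early start, hour 2 has: J, L.
Demand: 4 + 4 = 8.

8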